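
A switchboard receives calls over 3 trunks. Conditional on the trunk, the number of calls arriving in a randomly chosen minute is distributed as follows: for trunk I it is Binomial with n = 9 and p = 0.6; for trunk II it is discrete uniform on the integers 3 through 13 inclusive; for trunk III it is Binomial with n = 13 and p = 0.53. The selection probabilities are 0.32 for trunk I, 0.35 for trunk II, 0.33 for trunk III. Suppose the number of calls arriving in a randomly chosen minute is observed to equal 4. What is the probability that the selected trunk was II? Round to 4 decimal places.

Likelihoods P(X=4 | ·): I: 0.167215; II: 0.0909091; III: 0.0631379.
Posterior ∝ prior × likelihood. Numerator for II: 0.35·0.0909091 = 0.0318182.
Normalizing constant: 0.32·0.167215 + 0.35·0.0909091 + 0.33·0.0631379 = 0.106163.
P(II | observation) = 0.0318182 / 0.106163 = 0.299712.

0.2997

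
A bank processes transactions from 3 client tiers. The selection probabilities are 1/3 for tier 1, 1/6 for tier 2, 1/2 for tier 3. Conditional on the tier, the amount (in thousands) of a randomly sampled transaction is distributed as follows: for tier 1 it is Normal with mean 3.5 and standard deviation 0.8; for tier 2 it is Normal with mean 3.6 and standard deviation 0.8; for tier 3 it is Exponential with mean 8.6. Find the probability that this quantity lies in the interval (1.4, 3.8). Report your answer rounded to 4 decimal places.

0.4167

Conditional on each tier, P(1.4 < X < 3.8): 1: 0.641837; 2: 0.595727; 3: 0.20693.
By total probability, P(1.4 < X < 3.8) = 0.333333·0.641837 + 0.166667·0.595727 + 0.5·0.20693 = 0.416698.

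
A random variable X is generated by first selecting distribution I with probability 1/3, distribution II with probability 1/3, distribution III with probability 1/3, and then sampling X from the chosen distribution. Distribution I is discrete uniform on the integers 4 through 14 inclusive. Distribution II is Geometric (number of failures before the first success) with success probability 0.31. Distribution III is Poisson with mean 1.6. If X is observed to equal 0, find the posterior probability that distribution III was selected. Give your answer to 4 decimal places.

Likelihoods P(X=0 | ·): I: 0; II: 0.31; III: 0.201897.
Posterior ∝ prior × likelihood. Numerator for III: 0.333333·0.201897 = 0.0672988.
Normalizing constant: 0.333333·0 + 0.333333·0.31 + 0.333333·0.201897 = 0.170632.
P(III | observation) = 0.0672988 / 0.170632 = 0.394409.

0.3944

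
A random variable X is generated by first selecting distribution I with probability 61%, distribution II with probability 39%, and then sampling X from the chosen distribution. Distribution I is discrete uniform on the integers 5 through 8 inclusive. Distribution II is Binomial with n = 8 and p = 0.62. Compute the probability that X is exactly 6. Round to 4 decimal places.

0.2421

Conditional on each component, P(X = 6): I: 0.25; II: 0.229655.
By total probability, P(X = 6) = 0.61·0.25 + 0.39·0.229655 = 0.242065.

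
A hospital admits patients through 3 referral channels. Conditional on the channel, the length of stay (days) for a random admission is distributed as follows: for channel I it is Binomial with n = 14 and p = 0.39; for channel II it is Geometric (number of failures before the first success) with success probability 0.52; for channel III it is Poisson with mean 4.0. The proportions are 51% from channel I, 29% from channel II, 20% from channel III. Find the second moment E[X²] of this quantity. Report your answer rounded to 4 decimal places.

21.6644

For each component E[X²] = Var + (mean)², giving I: 33.1422; II: 2.62722; III: 20.
Overall E[X²] = 0.51·33.1422 + 0.29·2.62722 + 0.2·20 = 21.6644.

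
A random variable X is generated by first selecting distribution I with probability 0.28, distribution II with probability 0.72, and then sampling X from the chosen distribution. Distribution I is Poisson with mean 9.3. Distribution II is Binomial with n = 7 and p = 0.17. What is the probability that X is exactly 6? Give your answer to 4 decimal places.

Conditional on each component, P(X = 6): I: 0.0821536; II: 0.000140239.
By total probability, P(X = 6) = 0.28·0.0821536 + 0.72·0.000140239 = 0.023104.

0.0231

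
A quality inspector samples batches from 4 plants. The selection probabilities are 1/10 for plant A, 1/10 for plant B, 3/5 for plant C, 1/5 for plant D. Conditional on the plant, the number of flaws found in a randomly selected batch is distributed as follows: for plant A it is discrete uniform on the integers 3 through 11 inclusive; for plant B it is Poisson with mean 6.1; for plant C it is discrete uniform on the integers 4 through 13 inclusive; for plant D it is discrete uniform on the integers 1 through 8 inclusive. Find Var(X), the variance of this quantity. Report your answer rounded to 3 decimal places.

Per component, A: μ=7, E[X²]=55.6667; B: μ=6.1, E[X²]=43.31; C: μ=8.5, E[X²]=80.5; D: μ=4.5, E[X²]=25.5.
E[X] = 0.1·7 + 0.1·6.1 + 0.6·8.5 + 0.2·4.5 = 7.31.
E[X²] = 0.1·55.6667 + 0.1·43.31 + 0.6·80.5 + 0.2·25.5 = 63.2977.
Var(X) = E[X²] − (E[X])² = 63.2977 − 53.4361 = 9.86157.

9.862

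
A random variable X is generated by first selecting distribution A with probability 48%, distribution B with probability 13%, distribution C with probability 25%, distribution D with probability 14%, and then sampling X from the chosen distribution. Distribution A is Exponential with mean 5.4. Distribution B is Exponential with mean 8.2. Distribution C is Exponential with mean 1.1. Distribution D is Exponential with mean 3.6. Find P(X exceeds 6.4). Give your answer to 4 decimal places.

Conditional on each component, P(X > 6.4): A: 0.30569; B: 0.458182; C: 0.00297301; D: 0.169013.
By total probability, P(X > 6.4) = 0.48·0.30569 + 0.13·0.458182 + 0.25·0.00297301 + 0.14·0.169013 = 0.2307.

0.2307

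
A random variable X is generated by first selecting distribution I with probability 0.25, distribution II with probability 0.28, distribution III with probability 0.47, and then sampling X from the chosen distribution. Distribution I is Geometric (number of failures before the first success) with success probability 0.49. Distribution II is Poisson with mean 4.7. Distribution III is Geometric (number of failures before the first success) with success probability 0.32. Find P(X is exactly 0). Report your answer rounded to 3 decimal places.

Conditional on each component, P(X = 0): I: 0.49; II: 0.00909528; III: 0.32.
By total probability, P(X = 0) = 0.25·0.49 + 0.28·0.00909528 + 0.47·0.32 = 0.275447.

0.275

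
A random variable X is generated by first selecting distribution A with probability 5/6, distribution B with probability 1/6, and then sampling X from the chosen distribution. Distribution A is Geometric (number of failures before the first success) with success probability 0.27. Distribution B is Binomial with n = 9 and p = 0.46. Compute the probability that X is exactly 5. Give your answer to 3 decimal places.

Conditional on each component, P(X = 5): A: 0.0559729; B: 0.220666.
By total probability, P(X = 5) = 0.833333·0.0559729 + 0.166667·0.220666 = 0.0834217.

0.083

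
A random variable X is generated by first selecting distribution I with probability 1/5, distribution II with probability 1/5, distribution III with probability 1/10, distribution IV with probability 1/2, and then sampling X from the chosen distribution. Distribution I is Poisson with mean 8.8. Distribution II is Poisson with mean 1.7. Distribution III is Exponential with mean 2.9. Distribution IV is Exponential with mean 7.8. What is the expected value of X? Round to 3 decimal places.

Component means — I: 8.8; II: 1.7; III: 2.9; IV: 7.8.
E[X] = 0.2·8.8 + 0.2·1.7 + 0.1·2.9 + 0.5·7.8 = 6.29.

6.290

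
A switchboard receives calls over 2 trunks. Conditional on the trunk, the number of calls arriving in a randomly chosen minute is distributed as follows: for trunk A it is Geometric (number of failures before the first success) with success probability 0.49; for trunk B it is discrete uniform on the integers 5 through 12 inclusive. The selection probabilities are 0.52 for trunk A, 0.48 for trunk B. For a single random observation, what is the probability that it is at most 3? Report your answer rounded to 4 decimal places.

0.4848

Conditional on each trunk, P(X ≤ 3): A: 0.932348; B: 0.
By total probability, P(X ≤ 3) = 0.52·0.932348 + 0.48·0 = 0.484821.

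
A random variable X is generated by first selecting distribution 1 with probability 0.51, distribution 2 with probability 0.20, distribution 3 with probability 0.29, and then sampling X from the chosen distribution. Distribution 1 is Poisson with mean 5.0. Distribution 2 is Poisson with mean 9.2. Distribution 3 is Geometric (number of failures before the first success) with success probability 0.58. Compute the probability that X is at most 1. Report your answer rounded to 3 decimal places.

Conditional on each component, P(X ≤ 1): 1: 0.0404277; 2: 0.0010306; 3: 0.8236.
By total probability, P(X ≤ 1) = 0.51·0.0404277 + 0.2·0.0010306 + 0.29·0.8236 = 0.259668.

0.260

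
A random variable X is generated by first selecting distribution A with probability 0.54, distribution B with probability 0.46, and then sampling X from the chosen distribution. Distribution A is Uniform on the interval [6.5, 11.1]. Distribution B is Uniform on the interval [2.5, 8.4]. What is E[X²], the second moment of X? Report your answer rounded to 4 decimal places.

57.7673

For each component E[X²] = Var + (mean)², giving A: 79.2033; B: 32.6033.
Overall E[X²] = 0.54·79.2033 + 0.46·32.6033 = 57.7673.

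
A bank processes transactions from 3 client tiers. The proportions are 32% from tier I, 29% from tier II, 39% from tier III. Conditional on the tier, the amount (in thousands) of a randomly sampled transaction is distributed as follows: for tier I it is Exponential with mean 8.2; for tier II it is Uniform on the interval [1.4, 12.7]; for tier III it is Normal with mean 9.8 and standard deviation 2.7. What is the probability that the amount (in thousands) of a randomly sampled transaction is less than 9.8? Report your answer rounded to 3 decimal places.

0.634

Conditional on each tier, P(X < 9.8): I: 0.697333; II: 0.743363; III: 0.5.
By total probability, P(X < 9.8) = 0.32·0.697333 + 0.29·0.743363 + 0.39·0.5 = 0.633722.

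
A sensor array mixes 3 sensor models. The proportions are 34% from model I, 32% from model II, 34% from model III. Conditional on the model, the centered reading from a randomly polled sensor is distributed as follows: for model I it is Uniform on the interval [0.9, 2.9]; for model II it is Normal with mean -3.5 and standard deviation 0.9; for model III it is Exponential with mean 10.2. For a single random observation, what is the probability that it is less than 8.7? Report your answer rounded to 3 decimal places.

Conditional on each model, P(X < 8.7): I: 1; II: 1; III: 0.57384.
By total probability, P(X < 8.7) = 0.34·1 + 0.32·1 + 0.34·0.57384 = 0.855106.

0.855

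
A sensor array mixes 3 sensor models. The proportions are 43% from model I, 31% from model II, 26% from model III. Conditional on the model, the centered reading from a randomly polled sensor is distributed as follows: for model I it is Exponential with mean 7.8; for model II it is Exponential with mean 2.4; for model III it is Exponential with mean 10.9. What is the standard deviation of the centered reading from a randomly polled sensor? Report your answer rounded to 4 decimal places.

8.3440

Per component, I: μ=7.8, E[X²]=121.68; II: μ=2.4, E[X²]=11.52; III: μ=10.9, E[X²]=237.62.
E[X] = 0.43·7.8 + 0.31·2.4 + 0.26·10.9 = 6.932.
E[X²] = 0.43·121.68 + 0.31·11.52 + 0.26·237.62 = 117.675.
Var(X) = E[X²] − (E[X])² = 117.675 − 48.0526 = 69.6222.
SD(X) = √69.6222 = 8.34399.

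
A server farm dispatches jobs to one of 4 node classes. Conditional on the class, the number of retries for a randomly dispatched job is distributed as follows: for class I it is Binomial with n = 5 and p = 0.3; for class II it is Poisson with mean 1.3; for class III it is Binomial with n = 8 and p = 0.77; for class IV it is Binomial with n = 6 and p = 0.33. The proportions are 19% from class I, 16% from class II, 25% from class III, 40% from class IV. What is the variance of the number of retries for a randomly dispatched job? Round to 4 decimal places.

5.0642

Per component, I: μ=1.5, E[X²]=3.3; II: μ=1.3, E[X²]=2.99; III: μ=6.16, E[X²]=39.3624; IV: μ=1.98, E[X²]=5.247.
E[X] = 0.19·1.5 + 0.16·1.3 + 0.25·6.16 + 0.4·1.98 = 2.825.
E[X²] = 0.19·3.3 + 0.16·2.99 + 0.25·39.3624 + 0.4·5.247 = 13.0448.
Var(X) = E[X²] − (E[X])² = 13.0448 − 7.98063 = 5.06417.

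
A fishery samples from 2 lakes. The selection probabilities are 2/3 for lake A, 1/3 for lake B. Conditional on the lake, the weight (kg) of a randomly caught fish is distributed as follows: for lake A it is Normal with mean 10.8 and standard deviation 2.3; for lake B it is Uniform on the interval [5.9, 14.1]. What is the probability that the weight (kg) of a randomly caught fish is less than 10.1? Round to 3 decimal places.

0.424

Conditional on each lake, P(X < 10.1): A: 0.380431; B: 0.512195.
By total probability, P(X < 10.1) = 0.666667·0.380431 + 0.333333·0.512195 = 0.424353.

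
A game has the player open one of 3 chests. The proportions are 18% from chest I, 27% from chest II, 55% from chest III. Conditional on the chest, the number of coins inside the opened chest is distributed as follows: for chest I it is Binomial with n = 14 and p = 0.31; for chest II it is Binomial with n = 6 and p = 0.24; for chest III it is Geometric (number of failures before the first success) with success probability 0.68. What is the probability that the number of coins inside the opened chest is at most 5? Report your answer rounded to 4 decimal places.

Conditional on each chest, P(X ≤ 5): I: 0.754634; II: 0.999809; III: 0.998926.
By total probability, P(X ≤ 5) = 0.18·0.754634 + 0.27·0.999809 + 0.55·0.998926 = 0.955192.

0.9552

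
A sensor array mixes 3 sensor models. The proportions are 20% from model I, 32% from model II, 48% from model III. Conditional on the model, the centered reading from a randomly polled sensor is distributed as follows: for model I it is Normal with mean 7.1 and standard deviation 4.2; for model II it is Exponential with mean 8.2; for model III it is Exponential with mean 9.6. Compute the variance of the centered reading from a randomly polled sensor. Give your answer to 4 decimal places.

Per component, I: μ=7.1, E[X²]=68.05; II: μ=8.2, E[X²]=134.48; III: μ=9.6, E[X²]=184.32.
E[X] = 0.2·7.1 + 0.32·8.2 + 0.48·9.6 = 8.652.
E[X²] = 0.2·68.05 + 0.32·134.48 + 0.48·184.32 = 145.117.
Var(X) = E[X²] − (E[X])² = 145.117 − 74.8571 = 70.2601.

70.2601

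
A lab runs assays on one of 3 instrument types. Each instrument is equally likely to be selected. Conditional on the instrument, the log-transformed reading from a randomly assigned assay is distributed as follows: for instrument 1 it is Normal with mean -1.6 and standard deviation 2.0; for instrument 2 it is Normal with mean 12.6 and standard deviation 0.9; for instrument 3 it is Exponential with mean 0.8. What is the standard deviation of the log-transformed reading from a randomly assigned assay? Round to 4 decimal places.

6.3508

Per component, 1: μ=-1.6, E[X²]=6.56; 2: μ=12.6, E[X²]=159.57; 3: μ=0.8, E[X²]=1.28.
E[X] = 0.333333·-1.6 + 0.333333·12.6 + 0.333333·0.8 = 3.93333.
E[X²] = 0.333333·6.56 + 0.333333·159.57 + 0.333333·1.28 = 55.8033.
Var(X) = E[X²] − (E[X])² = 55.8033 − 15.4711 = 40.3322.
SD(X) = √40.3322 = 6.35077.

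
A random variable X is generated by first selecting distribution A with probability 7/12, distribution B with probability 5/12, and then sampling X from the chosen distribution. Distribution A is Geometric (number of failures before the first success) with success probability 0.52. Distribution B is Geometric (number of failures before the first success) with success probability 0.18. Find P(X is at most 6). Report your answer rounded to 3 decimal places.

0.893

Conditional on each component, P(X ≤ 6): A: 0.994129; B: 0.750715.
By total probability, P(X ≤ 6) = 0.583333·0.994129 + 0.416667·0.750715 = 0.892706.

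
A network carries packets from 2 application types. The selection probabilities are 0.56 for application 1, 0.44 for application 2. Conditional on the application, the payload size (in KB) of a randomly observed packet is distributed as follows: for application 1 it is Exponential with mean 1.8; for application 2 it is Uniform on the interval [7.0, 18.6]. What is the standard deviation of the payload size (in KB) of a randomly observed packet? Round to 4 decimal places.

Per component, 1: μ=1.8, E[X²]=6.48; 2: μ=12.8, E[X²]=175.053.
E[X] = 0.56·1.8 + 0.44·12.8 = 6.64.
E[X²] = 0.56·6.48 + 0.44·175.053 = 80.6523.
Var(X) = E[X²] − (E[X])² = 80.6523 − 44.0896 = 36.5627.
SD(X) = √36.5627 = 6.04671.

6.0467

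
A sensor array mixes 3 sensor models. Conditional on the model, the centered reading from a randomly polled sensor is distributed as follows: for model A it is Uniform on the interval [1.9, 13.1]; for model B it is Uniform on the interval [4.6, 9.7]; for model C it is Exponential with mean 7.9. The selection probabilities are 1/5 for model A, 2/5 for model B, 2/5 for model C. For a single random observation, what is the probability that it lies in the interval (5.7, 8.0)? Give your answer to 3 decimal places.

0.271

Conditional on each model, P(5.7 < X < 8.0): A: 0.205357; B: 0.45098; C: 0.122761.
By total probability, P(5.7 < X < 8.0) = 0.2·0.205357 + 0.4·0.45098 + 0.4·0.122761 = 0.270568.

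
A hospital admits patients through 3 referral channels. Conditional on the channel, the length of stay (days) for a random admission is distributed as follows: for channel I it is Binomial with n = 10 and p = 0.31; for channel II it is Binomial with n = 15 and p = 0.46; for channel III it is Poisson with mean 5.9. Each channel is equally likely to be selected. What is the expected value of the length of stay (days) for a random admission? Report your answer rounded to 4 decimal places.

Component means — I: 3.1; II: 6.9; III: 5.9.
E[X] = 0.333333·3.1 + 0.333333·6.9 + 0.333333·5.9 = 5.3.

5.3000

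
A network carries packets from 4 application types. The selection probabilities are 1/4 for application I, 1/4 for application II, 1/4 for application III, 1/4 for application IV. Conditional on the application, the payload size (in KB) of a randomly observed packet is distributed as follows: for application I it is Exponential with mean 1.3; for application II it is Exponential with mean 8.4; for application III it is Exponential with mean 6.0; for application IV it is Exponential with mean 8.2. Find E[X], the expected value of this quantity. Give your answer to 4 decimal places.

5.9750

Component means — I: 1.3; II: 8.4; III: 6; IV: 8.2.
E[X] = 0.25·1.3 + 0.25·8.4 + 0.25·6 + 0.25·8.2 = 5.975.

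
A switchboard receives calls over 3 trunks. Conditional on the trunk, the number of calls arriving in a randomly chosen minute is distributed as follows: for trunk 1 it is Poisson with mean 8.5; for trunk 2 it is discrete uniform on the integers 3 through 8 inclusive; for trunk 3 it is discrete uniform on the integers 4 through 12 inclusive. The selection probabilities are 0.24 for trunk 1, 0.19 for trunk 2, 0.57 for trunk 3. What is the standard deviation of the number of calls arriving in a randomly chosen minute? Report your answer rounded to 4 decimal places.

Per component, 1: μ=8.5, E[X²]=80.75; 2: μ=5.5, E[X²]=33.1667; 3: μ=8, E[X²]=70.6667.
E[X] = 0.24·8.5 + 0.19·5.5 + 0.57·8 = 7.645.
E[X²] = 0.24·80.75 + 0.19·33.1667 + 0.57·70.6667 = 65.9617.
Var(X) = E[X²] − (E[X])² = 65.9617 − 58.446 = 7.51564.
SD(X) = √7.51564 = 2.74147.

2.7415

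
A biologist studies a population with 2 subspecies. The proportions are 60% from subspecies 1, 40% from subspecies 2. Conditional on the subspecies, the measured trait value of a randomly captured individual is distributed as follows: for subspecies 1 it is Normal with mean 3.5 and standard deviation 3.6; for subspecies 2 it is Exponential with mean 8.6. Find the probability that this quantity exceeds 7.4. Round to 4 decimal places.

Conditional on each subspecies, P(X > 7.4): 1: 0.13933; 2: 0.422965.
By total probability, P(X > 7.4) = 0.6·0.13933 + 0.4·0.422965 = 0.252784.

0.2528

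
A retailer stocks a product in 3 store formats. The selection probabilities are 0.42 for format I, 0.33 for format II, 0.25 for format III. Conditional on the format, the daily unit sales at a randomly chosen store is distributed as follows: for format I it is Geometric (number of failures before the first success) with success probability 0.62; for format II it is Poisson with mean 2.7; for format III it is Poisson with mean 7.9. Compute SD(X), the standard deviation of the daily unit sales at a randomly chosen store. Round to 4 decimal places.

3.4193

Per component, I: μ=0.612903, E[X²]=1.3642; II: μ=2.7, E[X²]=9.99; III: μ=7.9, E[X²]=70.31.
E[X] = 0.42·0.612903 + 0.33·2.7 + 0.25·7.9 = 3.12342.
E[X²] = 0.42·1.3642 + 0.33·9.99 + 0.25·70.31 = 21.4472.
Var(X) = E[X²] − (E[X])² = 21.4472 − 9.75575 = 11.6914.
SD(X) = √11.6914 = 3.41927.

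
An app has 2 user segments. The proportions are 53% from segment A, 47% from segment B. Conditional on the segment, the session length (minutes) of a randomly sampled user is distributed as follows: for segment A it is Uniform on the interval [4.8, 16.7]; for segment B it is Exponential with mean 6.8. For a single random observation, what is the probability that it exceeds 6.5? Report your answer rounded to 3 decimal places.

Conditional on each segment, P(X > 6.5): A: 0.857143; B: 0.384473.
By total probability, P(X > 6.5) = 0.53·0.857143 + 0.47·0.384473 = 0.634988.

0.635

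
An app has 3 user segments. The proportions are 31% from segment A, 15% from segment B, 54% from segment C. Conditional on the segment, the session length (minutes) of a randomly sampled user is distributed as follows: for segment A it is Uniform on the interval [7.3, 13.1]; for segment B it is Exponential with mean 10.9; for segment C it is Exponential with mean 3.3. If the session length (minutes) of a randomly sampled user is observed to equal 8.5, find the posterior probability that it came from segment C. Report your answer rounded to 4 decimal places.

0.1724

Likelihoods f(8.5 | ·): A: 0.172414; B: 0.0420633; C: 0.0230594.
Posterior ∝ prior × likelihood. Numerator for C: 0.54·0.0230594 = 0.0124521.
Normalizing constant: 0.31·0.172414 + 0.15·0.0420633 + 0.54·0.0230594 = 0.0722099.
P(C | observation) = 0.0124521 / 0.0722099 = 0.172443.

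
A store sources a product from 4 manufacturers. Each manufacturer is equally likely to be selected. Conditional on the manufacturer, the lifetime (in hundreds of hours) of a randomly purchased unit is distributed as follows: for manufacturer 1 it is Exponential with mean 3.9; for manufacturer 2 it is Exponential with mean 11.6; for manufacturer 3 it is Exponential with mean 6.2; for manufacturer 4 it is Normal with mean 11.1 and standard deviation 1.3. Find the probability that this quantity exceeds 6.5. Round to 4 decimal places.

Conditional on each manufacturer, P(X > 6.5): 1: 0.188876; 2: 0.571012; 3: 0.350503; 4: 0.999799.
By total probability, P(X > 6.5) = 0.25·0.188876 + 0.25·0.571012 + 0.25·0.350503 + 0.25·0.999799 = 0.527547.

0.5275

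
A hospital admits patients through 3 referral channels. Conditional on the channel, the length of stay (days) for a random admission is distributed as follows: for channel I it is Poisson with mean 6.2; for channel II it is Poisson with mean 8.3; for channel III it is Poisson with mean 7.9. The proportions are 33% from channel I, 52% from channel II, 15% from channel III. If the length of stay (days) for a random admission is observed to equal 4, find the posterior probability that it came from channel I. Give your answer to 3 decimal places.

Likelihoods P(X=4 | ·): I: 0.124948; II: 0.0491425; III: 0.0601687.
Posterior ∝ prior × likelihood. Numerator for I: 0.33·0.124948 = 0.0412329.
Normalizing constant: 0.33·0.124948 + 0.52·0.0491425 + 0.15·0.0601687 = 0.0758123.
P(I | observation) = 0.0412329 / 0.0758123 = 0.543881.

0.544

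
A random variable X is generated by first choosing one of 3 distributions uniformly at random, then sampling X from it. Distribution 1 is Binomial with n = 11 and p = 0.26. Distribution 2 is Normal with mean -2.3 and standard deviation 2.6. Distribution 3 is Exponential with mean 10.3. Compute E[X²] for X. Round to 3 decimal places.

For each component E[X²] = Var + (mean)², giving 1: 10.296; 2: 12.05; 3: 212.18.
Overall E[X²] = 0.333333·10.296 + 0.333333·12.05 + 0.333333·212.18 = 78.1753.

78.175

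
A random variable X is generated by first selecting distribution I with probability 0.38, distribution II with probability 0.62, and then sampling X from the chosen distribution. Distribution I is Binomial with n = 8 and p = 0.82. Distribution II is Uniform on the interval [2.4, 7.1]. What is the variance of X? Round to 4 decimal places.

2.3619

Per component, I: μ=6.56, E[X²]=44.2144; II: μ=4.75, E[X²]=24.4033.
E[X] = 0.38·6.56 + 0.62·4.75 = 5.4378.
E[X²] = 0.38·44.2144 + 0.62·24.4033 = 31.9315.
Var(X) = E[X²] − (E[X])² = 31.9315 − 29.5697 = 2.36187.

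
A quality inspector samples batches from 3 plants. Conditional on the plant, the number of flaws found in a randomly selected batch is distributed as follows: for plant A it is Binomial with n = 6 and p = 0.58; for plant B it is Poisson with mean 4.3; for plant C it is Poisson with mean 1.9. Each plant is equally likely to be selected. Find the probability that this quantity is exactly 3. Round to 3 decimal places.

Conditional on each plant, P(X = 3): A: 0.289109; B: 0.179799; C: 0.170982.
By total probability, P(X = 3) = 0.333333·0.289109 + 0.333333·0.179799 + 0.333333·0.170982 = 0.213297.

0.213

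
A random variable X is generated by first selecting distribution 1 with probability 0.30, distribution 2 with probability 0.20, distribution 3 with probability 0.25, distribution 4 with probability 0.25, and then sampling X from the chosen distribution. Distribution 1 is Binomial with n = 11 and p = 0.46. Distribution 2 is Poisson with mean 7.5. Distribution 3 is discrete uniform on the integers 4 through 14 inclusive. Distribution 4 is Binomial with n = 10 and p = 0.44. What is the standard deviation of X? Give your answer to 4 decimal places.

Per component, 1: μ=5.06, E[X²]=28.336; 2: μ=7.5, E[X²]=63.75; 3: μ=9, E[X²]=91; 4: μ=4.4, E[X²]=21.824.
E[X] = 0.3·5.06 + 0.2·7.5 + 0.25·9 + 0.25·4.4 = 6.368.
E[X²] = 0.3·28.336 + 0.2·63.75 + 0.25·91 + 0.25·21.824 = 49.4568.
Var(X) = E[X²] − (E[X])² = 49.4568 − 40.5514 = 8.90538.
SD(X) = √8.90538 = 2.98419.

2.9842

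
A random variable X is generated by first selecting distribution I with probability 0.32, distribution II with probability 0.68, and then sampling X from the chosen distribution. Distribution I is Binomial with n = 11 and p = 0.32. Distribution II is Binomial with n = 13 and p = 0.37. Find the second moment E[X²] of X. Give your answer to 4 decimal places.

For each component E[X²] = Var + (mean)², giving I: 14.784; II: 26.1664.
Overall E[X²] = 0.32·14.784 + 0.68·26.1664 = 22.524.

22.5240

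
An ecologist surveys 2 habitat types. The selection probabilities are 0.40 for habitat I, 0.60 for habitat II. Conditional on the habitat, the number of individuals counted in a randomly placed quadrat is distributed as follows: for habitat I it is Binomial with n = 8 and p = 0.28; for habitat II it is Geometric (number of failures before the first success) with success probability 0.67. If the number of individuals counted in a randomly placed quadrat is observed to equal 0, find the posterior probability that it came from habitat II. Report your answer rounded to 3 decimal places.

Likelihoods P(X=0 | ·): I: 0.0722204; II: 0.67.
Posterior ∝ prior × likelihood. Numerator for II: 0.6·0.67 = 0.402.
Normalizing constant: 0.4·0.0722204 + 0.6·0.67 = 0.430888.
P(II | observation) = 0.402 / 0.430888 = 0.932957.

0.933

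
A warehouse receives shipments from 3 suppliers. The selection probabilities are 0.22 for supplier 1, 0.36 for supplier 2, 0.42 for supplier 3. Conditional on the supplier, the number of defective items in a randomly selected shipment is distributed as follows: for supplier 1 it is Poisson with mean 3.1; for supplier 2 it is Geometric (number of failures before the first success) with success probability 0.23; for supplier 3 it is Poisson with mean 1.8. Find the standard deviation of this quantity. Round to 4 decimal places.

Per component, 1: μ=3.1, E[X²]=12.71; 2: μ=3.34783, E[X²]=25.7637; 3: μ=1.8, E[X²]=5.04.
E[X] = 0.22·3.1 + 0.36·3.34783 + 0.42·1.8 = 2.64322.
E[X²] = 0.22·12.71 + 0.36·25.7637 + 0.42·5.04 = 14.1879.
Var(X) = E[X²] − (E[X])² = 14.1879 − 6.9866 = 7.20134.
SD(X) = √7.20134 = 2.68353.

2.6835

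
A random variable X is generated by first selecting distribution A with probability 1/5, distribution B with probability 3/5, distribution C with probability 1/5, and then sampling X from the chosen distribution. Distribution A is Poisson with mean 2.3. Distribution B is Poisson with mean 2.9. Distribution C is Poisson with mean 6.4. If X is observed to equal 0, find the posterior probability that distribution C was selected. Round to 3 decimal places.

Likelihoods P(X=0 | ·): A: 0.100259; B: 0.0550232; C: 0.00166156.
Posterior ∝ prior × likelihood. Numerator for C: 0.2·0.00166156 = 0.000332311.
Normalizing constant: 0.2·0.100259 + 0.6·0.0550232 + 0.2·0.00166156 = 0.053398.
P(C | observation) = 0.000332311 / 0.053398 = 0.00622329.

0.006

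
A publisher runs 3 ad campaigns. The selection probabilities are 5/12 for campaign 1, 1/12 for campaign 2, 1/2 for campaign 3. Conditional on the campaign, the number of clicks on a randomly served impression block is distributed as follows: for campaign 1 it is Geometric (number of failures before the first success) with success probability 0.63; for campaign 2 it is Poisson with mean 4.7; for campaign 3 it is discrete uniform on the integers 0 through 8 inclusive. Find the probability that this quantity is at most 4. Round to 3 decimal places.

Conditional on each campaign, P(X ≤ 4): 1: 0.993066; 2: 0.494609; 3: 0.555556.
By total probability, P(X ≤ 4) = 0.416667·0.993066 + 0.0833333·0.494609 + 0.5·0.555556 = 0.732773.

0.733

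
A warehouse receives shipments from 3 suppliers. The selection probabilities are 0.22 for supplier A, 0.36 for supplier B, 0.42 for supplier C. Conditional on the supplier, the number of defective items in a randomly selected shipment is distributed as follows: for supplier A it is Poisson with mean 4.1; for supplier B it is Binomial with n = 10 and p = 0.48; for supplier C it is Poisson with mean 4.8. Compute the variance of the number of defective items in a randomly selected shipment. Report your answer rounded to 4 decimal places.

3.9006

Per component, A: μ=4.1, E[X²]=20.91; B: μ=4.8, E[X²]=25.536; C: μ=4.8, E[X²]=27.84.
E[X] = 0.22·4.1 + 0.36·4.8 + 0.42·4.8 = 4.646.
E[X²] = 0.22·20.91 + 0.36·25.536 + 0.42·27.84 = 25.486.
Var(X) = E[X²] − (E[X])² = 25.486 − 21.5853 = 3.90064.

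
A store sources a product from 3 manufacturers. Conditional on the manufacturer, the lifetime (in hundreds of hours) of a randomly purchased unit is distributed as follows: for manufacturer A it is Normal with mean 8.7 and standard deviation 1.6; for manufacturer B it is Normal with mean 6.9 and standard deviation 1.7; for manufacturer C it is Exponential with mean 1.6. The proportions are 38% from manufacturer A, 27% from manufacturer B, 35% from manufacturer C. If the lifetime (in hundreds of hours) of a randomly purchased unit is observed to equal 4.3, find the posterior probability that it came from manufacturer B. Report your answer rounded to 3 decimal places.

0.536

Likelihoods f(4.3 | ·): A: 0.00568348; B: 0.0728672; C: 0.0425318.
Posterior ∝ prior × likelihood. Numerator for B: 0.27·0.0728672 = 0.0196741.
Normalizing constant: 0.38·0.00568348 + 0.27·0.0728672 + 0.35·0.0425318 = 0.03672.
P(B | observation) = 0.0196741 / 0.03672 = 0.535788.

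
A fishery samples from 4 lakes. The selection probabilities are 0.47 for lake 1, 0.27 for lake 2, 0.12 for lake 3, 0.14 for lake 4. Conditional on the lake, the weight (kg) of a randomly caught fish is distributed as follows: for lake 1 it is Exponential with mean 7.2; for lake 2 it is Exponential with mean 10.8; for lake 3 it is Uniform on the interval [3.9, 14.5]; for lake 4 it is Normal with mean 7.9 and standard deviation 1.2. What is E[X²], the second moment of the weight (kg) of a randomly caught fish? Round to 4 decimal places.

For each component E[X²] = Var + (mean)², giving 1: 103.68; 2: 233.28; 3: 94.0033; 4: 63.85.
Overall E[X²] = 0.47·103.68 + 0.27·233.28 + 0.12·94.0033 + 0.14·63.85 = 131.935.

131.9346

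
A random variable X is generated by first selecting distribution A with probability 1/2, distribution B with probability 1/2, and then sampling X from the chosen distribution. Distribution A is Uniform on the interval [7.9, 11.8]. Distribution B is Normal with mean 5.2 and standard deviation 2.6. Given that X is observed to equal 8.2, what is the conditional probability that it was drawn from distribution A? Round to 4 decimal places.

0.7648

Likelihoods f(8.2 | ·): A: 0.25641; B: 0.0788561.
Posterior ∝ prior × likelihood. Numerator for A: 0.5·0.25641 = 0.128205.
Normalizing constant: 0.5·0.25641 + 0.5·0.0788561 = 0.167633.
P(A | observation) = 0.128205 / 0.167633 = 0.764796.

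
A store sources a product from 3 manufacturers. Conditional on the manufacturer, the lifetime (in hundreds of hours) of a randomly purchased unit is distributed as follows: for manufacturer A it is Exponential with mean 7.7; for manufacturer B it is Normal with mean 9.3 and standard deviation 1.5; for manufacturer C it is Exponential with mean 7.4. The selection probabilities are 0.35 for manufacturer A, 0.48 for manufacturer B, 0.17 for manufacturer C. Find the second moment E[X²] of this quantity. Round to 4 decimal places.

102.7166

For each component E[X²] = Var + (mean)², giving A: 118.58; B: 88.74; C: 109.52.
Overall E[X²] = 0.35·118.58 + 0.48·88.74 + 0.17·109.52 = 102.717.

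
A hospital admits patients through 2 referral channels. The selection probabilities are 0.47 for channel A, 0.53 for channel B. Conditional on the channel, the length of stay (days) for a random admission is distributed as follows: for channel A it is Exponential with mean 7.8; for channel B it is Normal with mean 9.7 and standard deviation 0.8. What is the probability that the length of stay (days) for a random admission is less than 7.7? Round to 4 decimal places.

Conditional on each channel, P(X < 7.7): A: 0.627374; B: 0.00620967.
By total probability, P(X < 7.7) = 0.47·0.627374 + 0.53·0.00620967 = 0.298157.

0.2982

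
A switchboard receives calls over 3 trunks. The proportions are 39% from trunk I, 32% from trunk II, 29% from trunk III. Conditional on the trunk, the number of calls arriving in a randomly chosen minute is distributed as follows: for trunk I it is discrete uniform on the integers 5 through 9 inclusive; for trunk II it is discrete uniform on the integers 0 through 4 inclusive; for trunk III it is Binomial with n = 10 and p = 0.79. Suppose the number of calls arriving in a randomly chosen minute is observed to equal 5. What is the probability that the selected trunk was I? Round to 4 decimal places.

0.8947

Likelihoods P(X=5 | ·): I: 0.2; II: 0; III: 0.0316689.
Posterior ∝ prior × likelihood. Numerator for I: 0.39·0.2 = 0.078.
Normalizing constant: 0.39·0.2 + 0.32·0 + 0.29·0.0316689 = 0.087184.
P(I | observation) = 0.078 / 0.087184 = 0.89466.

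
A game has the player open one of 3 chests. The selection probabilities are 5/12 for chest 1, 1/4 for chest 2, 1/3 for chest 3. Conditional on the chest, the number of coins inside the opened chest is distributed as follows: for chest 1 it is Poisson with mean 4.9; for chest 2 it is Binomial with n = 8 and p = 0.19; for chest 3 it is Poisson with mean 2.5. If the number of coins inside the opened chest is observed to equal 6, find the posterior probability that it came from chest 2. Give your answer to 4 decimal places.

Likelihoods P(X=6 | ·): 1: 0.143153; 2: 0.00086427; 3: 0.0278337.
Posterior ∝ prior × likelihood. Numerator for 2: 0.25·0.00086427 = 0.000216068.
Normalizing constant: 0.416667·0.143153 + 0.25·0.00086427 + 0.333333·0.0278337 = 0.0691411.
P(2 | observation) = 0.000216068 / 0.0691411 = 0.00312502.

0.0031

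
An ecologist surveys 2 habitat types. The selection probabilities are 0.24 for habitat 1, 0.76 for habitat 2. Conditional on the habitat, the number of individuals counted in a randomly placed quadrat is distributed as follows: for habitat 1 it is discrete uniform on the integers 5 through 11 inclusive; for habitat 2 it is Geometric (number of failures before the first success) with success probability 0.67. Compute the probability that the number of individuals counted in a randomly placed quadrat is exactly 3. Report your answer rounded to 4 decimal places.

0.0183

Conditional on each habitat, P(X = 3): 1: 0; 2: 0.0240778.
By total probability, P(X = 3) = 0.24·0 + 0.76·0.0240778 = 0.0182991.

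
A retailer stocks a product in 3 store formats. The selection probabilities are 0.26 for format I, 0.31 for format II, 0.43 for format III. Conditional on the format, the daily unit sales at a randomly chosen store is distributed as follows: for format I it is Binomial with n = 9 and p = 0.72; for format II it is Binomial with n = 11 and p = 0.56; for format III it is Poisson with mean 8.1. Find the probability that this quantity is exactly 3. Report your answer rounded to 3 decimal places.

0.028

Conditional on each format, P(X = 3): I: 0.0151086; II: 0.040707; III: 0.0268855.
By total probability, P(X = 3) = 0.26·0.0151086 + 0.31·0.040707 + 0.43·0.0268855 = 0.0281082.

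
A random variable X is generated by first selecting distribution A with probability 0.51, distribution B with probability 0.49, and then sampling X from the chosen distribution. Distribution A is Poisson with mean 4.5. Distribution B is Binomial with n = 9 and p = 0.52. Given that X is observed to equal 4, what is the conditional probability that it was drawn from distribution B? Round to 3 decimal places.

Likelihoods P(X=4 | ·): A: 0.189808; B: 0.234742.
Posterior ∝ prior × likelihood. Numerator for B: 0.49·0.234742 = 0.115023.
Normalizing constant: 0.51·0.189808 + 0.49·0.234742 = 0.211825.
P(B | observation) = 0.115023 / 0.211825 = 0.543011.

0.543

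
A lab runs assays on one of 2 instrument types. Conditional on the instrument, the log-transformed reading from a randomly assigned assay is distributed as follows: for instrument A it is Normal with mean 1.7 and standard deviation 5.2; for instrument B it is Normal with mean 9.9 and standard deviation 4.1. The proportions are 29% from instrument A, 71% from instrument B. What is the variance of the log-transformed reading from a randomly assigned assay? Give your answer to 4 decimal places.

Per component, A: μ=1.7, E[X²]=29.93; B: μ=9.9, E[X²]=114.82.
E[X] = 0.29·1.7 + 0.71·9.9 = 7.522.
E[X²] = 0.29·29.93 + 0.71·114.82 = 90.2019.
Var(X) = E[X²] − (E[X])² = 90.2019 − 56.5805 = 33.6214.

33.6214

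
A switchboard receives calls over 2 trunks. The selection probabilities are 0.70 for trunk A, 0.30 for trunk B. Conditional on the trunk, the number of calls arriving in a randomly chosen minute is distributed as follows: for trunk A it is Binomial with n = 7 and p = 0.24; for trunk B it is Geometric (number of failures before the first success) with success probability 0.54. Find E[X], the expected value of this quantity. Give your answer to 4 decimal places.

Component means — A: 1.68; B: 0.851852.
E[X] = 0.7·1.68 + 0.3·0.851852 = 1.43156.

1.4316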